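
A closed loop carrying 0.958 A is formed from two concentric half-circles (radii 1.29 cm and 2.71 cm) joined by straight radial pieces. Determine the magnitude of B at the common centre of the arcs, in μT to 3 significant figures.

B ≈ 12.2 μT

The radial connectors point toward the centre, so dl × r̂ = 0 and they contribute nothing.
Each semicircle gives μ₀I/(4R): inner arc 2.33×10⁻⁵ T, outer arc 1.11×10⁻⁵ T.
The two arcs carry current in opposite angular senses, so their fields oppose: B = |2.33×10⁻⁵ − 1.11×10⁻⁵| = 1.22×10⁻⁵ T.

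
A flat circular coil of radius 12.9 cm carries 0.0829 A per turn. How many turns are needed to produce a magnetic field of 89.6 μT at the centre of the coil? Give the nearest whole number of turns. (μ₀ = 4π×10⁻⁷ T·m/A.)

N = 222

For an N-turn coil, B = Nμ₀I/(2R). A single turn gives B₁ = 4.04×10⁻⁷ T with R = 0.129 m.
N = B/B₁ = 8.96×10⁻⁵ / 4.04×10⁻⁷ = 221.90.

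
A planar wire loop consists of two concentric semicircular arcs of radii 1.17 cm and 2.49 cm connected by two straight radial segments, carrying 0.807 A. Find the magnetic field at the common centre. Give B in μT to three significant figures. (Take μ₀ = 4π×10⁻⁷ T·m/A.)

The radial connectors point toward the centre, so dl × r̂ = 0 and they contribute nothing.
Each semicircle gives μ₀I/(4R): inner arc 2.17×10⁻⁵ T, outer arc 1.02×10⁻⁵ T.
The two arcs carry current in opposite angular senses, so their fields oppose: B = |2.17×10⁻⁵ − 1.02×10⁻⁵| = 1.15×10⁻⁵ T.

B ≈ 11.5 μT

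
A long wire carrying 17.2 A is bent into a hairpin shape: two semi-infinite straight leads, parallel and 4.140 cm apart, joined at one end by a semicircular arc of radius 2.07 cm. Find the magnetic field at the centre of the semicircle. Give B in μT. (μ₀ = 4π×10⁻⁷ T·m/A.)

B ≈ 427 μT

The semicircular arc contributes B_arc = μ₀I·π/(4πR) = μ₀I/(4R) = 2.61×10⁻⁴ T.
Each semi-infinite lead is at perpendicular distance R = 0.0207 m from the centre, with the perpendicular foot at its near end, so it contributes μ₀I/(4πR); both point the same way, together 1.66×10⁻⁴ T.
Arc and leads all point the same direction: B = 2.61×10⁻⁴ + 1.66×10⁻⁴ = 4.27×10⁻⁴ T.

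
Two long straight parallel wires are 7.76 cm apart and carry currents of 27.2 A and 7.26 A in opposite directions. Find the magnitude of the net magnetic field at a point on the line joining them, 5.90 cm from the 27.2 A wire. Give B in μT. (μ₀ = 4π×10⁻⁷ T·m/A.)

Each long wire gives B = μ₀I/(2πd). Distances are d₁ = 0.059 m and d₂ = 0.0186 m.
B₁ = 9.22×10⁻⁵ T, B₂ = 7.81×10⁻⁵ T.
Between antiparallel currents both contributions point the same way, so they add. B = B₁ + B₂ = 9.22×10⁻⁵ + 7.81×10⁻⁵ = 1.70×10⁻⁴ T.

B ≈ 170 μT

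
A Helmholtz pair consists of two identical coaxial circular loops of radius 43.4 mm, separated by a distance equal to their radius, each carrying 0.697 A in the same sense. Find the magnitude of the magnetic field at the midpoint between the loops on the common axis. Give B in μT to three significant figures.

Each loop contributes B = μ₀IR²/[2(R²+z²)^(3/2)] on the axis, with z measured from that loop.
Loop 1 (z = 0.0217 m): B₁ = 7.22×10⁻⁶ T. Loop 2 (z = 0.0217 m): B₂ = 7.22×10⁻⁶ T.
The fields add: B = B₁ + B₂ = 1.44×10⁻⁵ T.

B ≈ 14.4 μT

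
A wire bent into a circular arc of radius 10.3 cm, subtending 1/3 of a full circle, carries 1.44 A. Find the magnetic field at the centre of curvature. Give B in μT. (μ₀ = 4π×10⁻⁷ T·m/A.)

B ≈ 2.93 μT

The Biot–Savart field of a circular arc at its centre is B = μ₀Iφ/(4πR), with φ = 2.094 rad.
B = (4π×10⁻⁷ × 1.44 × 2.094) / (4π × 0.103) = 2.93×10⁻⁶ T.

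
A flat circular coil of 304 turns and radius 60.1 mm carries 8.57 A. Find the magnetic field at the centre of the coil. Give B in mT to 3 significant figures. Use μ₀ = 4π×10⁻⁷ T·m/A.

For an N-turn flat coil, B = Nμ₀I/(2R) with R = 0.0601 m.
B = 304 × 8.96×10⁻⁵ T = 2.72×10⁻² T.

B ≈ 27.2 mT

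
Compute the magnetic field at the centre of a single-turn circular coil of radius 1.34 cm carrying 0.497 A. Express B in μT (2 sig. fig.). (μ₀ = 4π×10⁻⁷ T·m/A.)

B ≈ 23 μT

At the centre of a circular loop the Biot–Savart law gives B = μ₀I/(2R).
B = (4π×10⁻⁷ × 0.497) / (2 × 0.0134) = 2.33×10⁻⁵ T.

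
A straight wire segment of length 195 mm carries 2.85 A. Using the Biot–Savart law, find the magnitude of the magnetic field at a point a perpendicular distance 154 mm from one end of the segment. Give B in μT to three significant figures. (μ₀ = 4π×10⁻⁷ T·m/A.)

B ≈ 1.45 μT

For a finite straight segment, B = (μ₀I/4πd)(sinθ₁ + sinθ₂), where θ₁, θ₂ are the angles from the perpendicular to each end.
The perpendicular foot is at one end, so the two end-offsets along the wire are 0 and L = 0.195 m.
sinθ₁ = 0/√(0²+0.154²) = 0.0000; sinθ₂ = 0.195/√(0.195²+0.154²) = 0.7848.
B = (4π×10⁻⁷ × 2.85) / (4π × 0.154) × (0.0000 + 0.7848) = 1.45×10⁻⁶ T.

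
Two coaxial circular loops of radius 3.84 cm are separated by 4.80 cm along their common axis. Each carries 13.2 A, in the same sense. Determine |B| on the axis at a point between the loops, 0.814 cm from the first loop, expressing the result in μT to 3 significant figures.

B ≈ 274 μT

Each loop contributes B = μ₀IR²/[2(R²+z²)^(3/2)] on the axis, with z measured from that loop.
Loop 1 (z = 0.00814 m): B₁ = 2.02×10⁻⁴ T. Loop 2 (z = 0.03986 m): B₂ = 7.21×10⁻⁵ T.
The fields add: B = B₁ + B₂ = 2.74×10⁻⁴ T.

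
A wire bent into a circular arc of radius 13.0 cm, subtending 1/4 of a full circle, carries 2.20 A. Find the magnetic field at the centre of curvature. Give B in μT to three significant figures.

B ≈ 2.66 μT

The Biot–Savart field of a circular arc at its centre is B = μ₀Iφ/(4πR), with φ = 1.571 rad.
B = (4π×10⁻⁷ × 2.20 × 1.571) / (4π × 0.13) = 2.66×10⁻⁶ T.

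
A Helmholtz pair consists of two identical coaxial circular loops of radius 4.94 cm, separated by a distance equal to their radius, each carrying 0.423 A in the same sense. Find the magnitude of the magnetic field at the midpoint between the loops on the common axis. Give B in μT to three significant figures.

Each loop contributes B = μ₀IR²/[2(R²+z²)^(3/2)] on the axis, with z measured from that loop.
Loop 1 (z = 0.0247 m): B₁ = 3.85×10⁻⁶ T. Loop 2 (z = 0.0247 m): B₂ = 3.85×10⁻⁶ T.
The fields add: B = B₁ + B₂ = 7.70×10⁻⁶ T.

B ≈ 7.70 μT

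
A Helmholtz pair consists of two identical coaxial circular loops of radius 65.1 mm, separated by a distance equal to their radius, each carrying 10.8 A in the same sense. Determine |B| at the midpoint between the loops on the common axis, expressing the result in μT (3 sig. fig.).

Each loop contributes B = μ₀IR²/[2(R²+z²)^(3/2)] on the axis, with z measured from that loop.
Loop 1 (z = 0.03255 m): B₁ = 7.46×10⁻⁵ T. Loop 2 (z = 0.03255 m): B₂ = 7.46×10⁻⁵ T.
The fields add: B = B₁ + B₂ = 1.49×10⁻⁴ T.

B ≈ 149 μT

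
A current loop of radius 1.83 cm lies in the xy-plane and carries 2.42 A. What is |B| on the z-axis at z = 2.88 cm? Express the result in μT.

On the axis of a circular loop, B = μ₀IR² / [2(R²+z²)^(3/2)].
R² + z² = (0.0183)² + (0.0288)² = 0.001164 m², and (R²+z²)^(3/2) = 3.97×10⁻⁵ m³.
B = (4π×10⁻⁷ × 2.42 × 0.0003349) / (2 × 3.97×10⁻⁵) = 1.28×10⁻⁵ T.

B ≈ 12.8 μT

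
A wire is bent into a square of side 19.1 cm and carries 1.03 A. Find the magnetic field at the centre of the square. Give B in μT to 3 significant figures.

B ≈ 6.10 μT

Each side is a finite straight segment at perpendicular distance d = a/(2 tan(π/4)) = 0.0955 m from the centre, with end-angles ±π/4.
One side contributes B₁ = (μ₀I/4πd)·2 sin(π/4) = 1.53×10⁻⁶ T.
All 4 sides add in the same direction: B = 4 × 1.53×10⁻⁶ = 6.10×10⁻⁶ T.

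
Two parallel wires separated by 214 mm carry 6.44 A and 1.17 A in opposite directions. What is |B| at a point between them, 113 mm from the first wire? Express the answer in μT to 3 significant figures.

Each long wire gives B = μ₀I/(2πd). Distances are d₁ = 0.113 m and d₂ = 0.101 m.
B₁ = 1.14×10⁻⁵ T, B₂ = 2.32×10⁻⁶ T.
Between antiparallel currents both contributions point the same way, so they add. B = B₁ + B₂ = 1.14×10⁻⁵ + 2.32×10⁻⁶ = 1.37×10⁻⁵ T.

B ≈ 13.7 μT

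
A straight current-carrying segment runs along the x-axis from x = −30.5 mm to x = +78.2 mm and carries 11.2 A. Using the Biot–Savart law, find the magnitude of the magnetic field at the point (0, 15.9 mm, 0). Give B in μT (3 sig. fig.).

For a finite straight segment, B = (μ₀I/4πd)(sinθ₁ + sinθ₂), where θ₁, θ₂ are the angles from the perpendicular to each end.
The perpendicular distance is d = 0.0159 m; the end-offsets along the wire are a = 0.0305 m and b = 0.0782 m.
sinθ₁ = 0.0305/√(0.0305²+0.0159²) = 0.8867; sinθ₂ = 0.0782/√(0.0782²+0.0159²) = 0.9799.
B = (4π×10⁻⁷ × 11.2) / (4π × 0.0159) × (0.8867 + 0.9799) = 1.31×10⁻⁴ T.

B ≈ 131 μT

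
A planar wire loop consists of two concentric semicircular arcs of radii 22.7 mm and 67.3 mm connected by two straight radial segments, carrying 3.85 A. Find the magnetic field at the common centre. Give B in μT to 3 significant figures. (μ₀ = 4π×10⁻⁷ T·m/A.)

The radial connectors point toward the centre, so dl × r̂ = 0 and they contribute nothing.
Each semicircle gives μ₀I/(4R): inner arc 5.33×10⁻⁵ T, outer arc 1.80×10⁻⁵ T.
The two arcs carry current in opposite angular senses, so their fields oppose: B = |5.33×10⁻⁵ − 1.80×10⁻⁵| = 3.53×10⁻⁵ T.

B ≈ 35.3 μT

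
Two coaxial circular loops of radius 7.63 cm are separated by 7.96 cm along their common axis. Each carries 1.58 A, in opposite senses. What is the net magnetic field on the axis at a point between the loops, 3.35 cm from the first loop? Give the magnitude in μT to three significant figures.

Each loop contributes B = μ₀IR²/[2(R²+z²)^(3/2)] on the axis, with z measured from that loop.
Loop 1 (z = 0.0335 m): B₁ = 9.99×10⁻⁶ T. Loop 2 (z = 0.0461 m): B₂ = 8.16×10⁻⁶ T.
The fields oppose: B = |B₁ − B₂| = 1.83×10⁻⁶ T.

B ≈ 1.83 μT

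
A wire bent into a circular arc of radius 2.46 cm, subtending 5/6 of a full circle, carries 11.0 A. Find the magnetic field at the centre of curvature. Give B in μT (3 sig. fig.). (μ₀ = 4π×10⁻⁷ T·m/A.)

B ≈ 234 μT

The Biot–Savart field of a circular arc at its centre is B = μ₀Iφ/(4πR), with φ = 5.236 rad.
B = (4π×10⁻⁷ × 11.0 × 5.236) / (4π × 0.0246) = 2.34×10⁻⁴ T.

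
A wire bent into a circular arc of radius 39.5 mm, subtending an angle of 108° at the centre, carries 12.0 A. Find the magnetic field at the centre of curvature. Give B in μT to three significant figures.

The Biot–Savart field of a circular arc at its centre is B = μ₀Iφ/(4πR), with φ = 1.885 rad.
B = (4π×10⁻⁷ × 12.0 × 1.885) / (4π × 0.0395) = 5.73×10⁻⁵ T.

B ≈ 57.3 μT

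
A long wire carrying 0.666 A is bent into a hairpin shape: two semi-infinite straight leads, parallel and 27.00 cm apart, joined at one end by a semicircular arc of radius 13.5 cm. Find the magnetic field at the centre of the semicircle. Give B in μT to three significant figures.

B ≈ 2.54 μT

The semicircular arc contributes B_arc = μ₀I·π/(4πR) = μ₀I/(4R) = 1.55×10⁻⁶ T.
Each semi-infinite lead is at perpendicular distance R = 0.135 m from the centre, with the perpendicular foot at its near end, so it contributes μ₀I/(4πR); both point the same way, together 9.87×10⁻⁷ T.
Arc and leads all point the same direction: B = 1.55×10⁻⁶ + 9.87×10⁻⁷ = 2.54×10⁻⁶ T.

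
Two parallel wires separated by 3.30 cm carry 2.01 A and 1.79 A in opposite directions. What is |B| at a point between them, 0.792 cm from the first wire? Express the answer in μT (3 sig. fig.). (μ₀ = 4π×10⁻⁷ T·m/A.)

B ≈ 65.0 μT

Each long wire gives B = μ₀I/(2πd). Distances are d₁ = 0.00792 m and d₂ = 0.02508 m.
B₁ = 5.08×10⁻⁵ T, B₂ = 1.43×10⁻⁵ T.
Between antiparallel currents both contributions point the same way, so they add. B = B₁ + B₂ = 5.08×10⁻⁵ + 1.43×10⁻⁵ = 6.50×10⁻⁵ T.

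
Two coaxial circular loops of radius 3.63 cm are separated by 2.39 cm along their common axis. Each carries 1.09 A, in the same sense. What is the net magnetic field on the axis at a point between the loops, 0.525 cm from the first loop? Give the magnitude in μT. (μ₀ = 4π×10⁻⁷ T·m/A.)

Each loop contributes B = μ₀IR²/[2(R²+z²)^(3/2)] on the axis, with z measured from that loop.
Loop 1 (z = 0.00525 m): B₁ = 1.83×10⁻⁵ T. Loop 2 (z = 0.01865 m): B₂ = 1.33×10⁻⁵ T.
The fields add: B = B₁ + B₂ = 3.16×10⁻⁵ T.

B ≈ 31.6 μT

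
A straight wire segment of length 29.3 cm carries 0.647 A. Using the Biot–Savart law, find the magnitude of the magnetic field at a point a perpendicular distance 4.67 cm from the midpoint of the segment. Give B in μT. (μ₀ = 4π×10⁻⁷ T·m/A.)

For a finite straight segment, B = (μ₀I/4πd)(sinθ₁ + sinθ₂), where θ₁, θ₂ are the angles from the perpendicular to each end.
The perpendicular from the point meets the wire at its midpoint, so each end is L/2 = 0.1465 m away along the wire.
sinθ₁ = 0.1465/√(0.1465²+0.0467²) = 0.9528; sinθ₂ = 0.1465/√(0.1465²+0.0467²) = 0.9528.
B = (4π×10⁻⁷ × 0.647) / (4π × 0.0467) × (0.9528 + 0.9528) = 2.64×10⁻⁶ T.

B ≈ 2.64 μT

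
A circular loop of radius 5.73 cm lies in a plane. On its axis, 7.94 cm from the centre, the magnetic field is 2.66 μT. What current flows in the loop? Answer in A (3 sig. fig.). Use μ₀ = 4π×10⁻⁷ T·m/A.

On the axis of a loop, B = μ₀IR²/[2(R²+z²)^(3/2)], so I = 2B(R²+z²)^(3/2)/(μ₀R²).
R² + z² = 0.003283 + 0.006304 = 0.009588 m²; raised to 3/2 gives 9.39×10⁻⁴ m³.
I = 2 × 2.66×10⁻⁶ × 9.39×10⁻⁴ / (1.26×10⁻⁶ × 0.003283) = 1.21 A.

I ≈ 1.21 A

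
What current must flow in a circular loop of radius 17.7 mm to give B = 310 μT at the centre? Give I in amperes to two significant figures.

I ≈ 8.7 A

At the centre of a circular loop B = μ₀I/(2R), so I = 2RB/μ₀.
With R = 0.0177 m, I = 2 × 0.0177 × 3.10×10⁻⁴ / (4π×10⁻⁷) = 8.73 A.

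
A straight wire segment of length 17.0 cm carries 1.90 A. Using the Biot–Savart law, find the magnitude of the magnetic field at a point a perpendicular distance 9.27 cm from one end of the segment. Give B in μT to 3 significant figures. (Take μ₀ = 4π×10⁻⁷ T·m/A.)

For a finite straight segment, B = (μ₀I/4πd)(sinθ₁ + sinθ₂), where θ₁, θ₂ are the angles from the perpendicular to each end.
The perpendicular foot is at one end, so the two end-offsets along the wire are 0 and L = 0.17 m.
sinθ₁ = 0/√(0²+0.0927²) = 0.0000; sinθ₂ = 0.17/√(0.17²+0.0927²) = 0.8780.
B = (4π×10⁻⁷ × 1.90) / (4π × 0.0927) × (0.0000 + 0.8780) = 1.80×10⁻⁶ T.

B ≈ 1.80 μT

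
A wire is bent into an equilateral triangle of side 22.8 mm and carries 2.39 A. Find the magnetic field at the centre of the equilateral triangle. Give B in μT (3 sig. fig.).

Each side is a finite straight segment at perpendicular distance d = a/(2 tan(π/3)) = 0.006582 m from the centre, with end-angles ±π/3.
One side contributes B₁ = (μ₀I/4πd)·2 sin(π/3) = 6.29×10⁻⁵ T.
All 3 sides add in the same direction: B = 3 × 6.29×10⁻⁵ = 1.89×10⁻⁴ T.

B ≈ 189 μT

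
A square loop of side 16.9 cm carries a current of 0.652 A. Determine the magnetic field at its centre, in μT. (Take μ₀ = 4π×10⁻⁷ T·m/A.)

B ≈ 4.36 μT

Each side is a finite straight segment at perpendicular distance d = a/(2 tan(π/4)) = 0.0845 m from the centre, with end-angles ±π/4.
One side contributes B₁ = (μ₀I/4πd)·2 sin(π/4) = 1.09×10⁻⁶ T.
All 4 sides add in the same direction: B = 4 × 1.09×10⁻⁶ = 4.36×10⁻⁶ T.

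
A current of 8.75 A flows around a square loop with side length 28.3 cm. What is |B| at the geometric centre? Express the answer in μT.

B ≈ 35.0 μT

Each side is a finite straight segment at perpendicular distance d = a/(2 tan(π/4)) = 0.1415 m from the centre, with end-angles ±π/4.
One side contributes B₁ = (μ₀I/4πd)·2 sin(π/4) = 8.75×10⁻⁶ T.
All 4 sides add in the same direction: B = 4 × 8.75×10⁻⁶ = 3.50×10⁻⁵ T.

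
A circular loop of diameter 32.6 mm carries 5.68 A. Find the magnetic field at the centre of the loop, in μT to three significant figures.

At the centre of a circular loop the Biot–Savart law gives B = μ₀I/(2R) (so R = 0.0163 m).
B = (4π×10⁻⁷ × 5.68) / (2 × 0.0163) = 2.19×10⁻⁴ T.

B ≈ 219 μT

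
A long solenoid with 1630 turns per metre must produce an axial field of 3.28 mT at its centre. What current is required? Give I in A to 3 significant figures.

Inside a long solenoid B = μ₀nI with n = 1630 m⁻¹, so I = B/(μ₀n).
I = 3.28×10⁻³ / (4π×10⁻⁷ × 1630) = 1.60 A.

I ≈ 1.60 A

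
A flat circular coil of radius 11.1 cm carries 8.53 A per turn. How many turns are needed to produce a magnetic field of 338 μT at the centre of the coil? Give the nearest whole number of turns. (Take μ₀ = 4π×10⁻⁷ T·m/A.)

N = 7

For an N-turn coil, B = Nμ₀I/(2R). A single turn gives B₁ = 4.83×10⁻⁵ T with R = 0.111 m.
N = B/B₁ = 3.38×10⁻⁴ / 4.83×10⁻⁵ = 7.00.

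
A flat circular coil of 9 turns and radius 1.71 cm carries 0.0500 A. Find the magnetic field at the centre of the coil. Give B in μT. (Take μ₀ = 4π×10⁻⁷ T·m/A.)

B ≈ 16.5 μT

For an N-turn flat coil, B = Nμ₀I/(2R) with R = 0.0171 m.
B = 9 × 1.84×10⁻⁶ T = 1.65×10⁻⁵ T.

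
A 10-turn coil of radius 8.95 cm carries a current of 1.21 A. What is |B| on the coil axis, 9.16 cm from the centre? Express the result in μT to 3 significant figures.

B ≈ 29.0 μT

For an N-turn flat coil, B = Nμ₀IR²/[2(R²+z²)^(3/2)] with R = 0.0895 m, z = 0.0916 m.
B = 10 × 2.90×10⁻⁶ T = 2.90×10⁻⁵ T.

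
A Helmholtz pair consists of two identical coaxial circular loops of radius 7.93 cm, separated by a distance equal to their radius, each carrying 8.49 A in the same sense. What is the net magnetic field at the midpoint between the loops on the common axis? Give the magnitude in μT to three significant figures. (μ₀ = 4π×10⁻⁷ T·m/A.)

B ≈ 96.3 μT

Each loop contributes B = μ₀IR²/[2(R²+z²)^(3/2)] on the axis, with z measured from that loop.
Loop 1 (z = 0.03965 m): B₁ = 4.81×10⁻⁵ T. Loop 2 (z = 0.03965 m): B₂ = 4.81×10⁻⁵ T.
The fields add: B = B₁ + B₂ = 9.63×10⁻⁵ T.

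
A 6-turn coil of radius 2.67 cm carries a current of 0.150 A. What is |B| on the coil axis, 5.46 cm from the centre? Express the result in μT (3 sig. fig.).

For an N-turn flat coil, B = Nμ₀IR²/[2(R²+z²)^(3/2)] with R = 0.0267 m, z = 0.0546 m.
B = 6 × 2.99×10⁻⁷ T = 1.80×10⁻⁶ T.

B ≈ 1.80 μT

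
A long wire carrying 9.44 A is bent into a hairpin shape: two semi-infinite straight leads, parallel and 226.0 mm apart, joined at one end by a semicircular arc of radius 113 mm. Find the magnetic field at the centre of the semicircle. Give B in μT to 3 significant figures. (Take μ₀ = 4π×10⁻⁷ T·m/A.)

B ≈ 43.0 μT

The semicircular arc contributes B_arc = μ₀I·π/(4πR) = μ₀I/(4R) = 2.62×10⁻⁵ T.
Each semi-infinite lead is at perpendicular distance R = 0.113 m from the centre, with the perpendicular foot at its near end, so it contributes μ₀I/(4πR); both point the same way, together 1.67×10⁻⁵ T.
Arc and leads all point the same direction: B = 2.62×10⁻⁵ + 1.67×10⁻⁵ = 4.30×10⁻⁵ T.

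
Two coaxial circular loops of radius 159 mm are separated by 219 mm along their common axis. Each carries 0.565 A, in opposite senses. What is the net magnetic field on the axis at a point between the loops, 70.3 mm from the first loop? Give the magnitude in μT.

Each loop contributes B = μ₀IR²/[2(R²+z²)^(3/2)] on the axis, with z measured from that loop.
Loop 1 (z = 0.0703 m): B₁ = 1.71×10⁻⁶ T. Loop 2 (z = 0.1487 m): B₂ = 8.70×10⁻⁷ T.
The fields oppose: B = |B₁ − B₂| = 8.38×10⁻⁷ T.

B ≈ 0.838 μT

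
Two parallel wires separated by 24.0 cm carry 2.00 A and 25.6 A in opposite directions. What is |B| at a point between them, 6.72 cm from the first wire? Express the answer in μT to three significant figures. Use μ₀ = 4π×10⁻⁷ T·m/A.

B ≈ 35.6 μT

Each long wire gives B = μ₀I/(2πd). Distances are d₁ = 0.0672 m and d₂ = 0.1728 m.
B₁ = 5.95×10⁻⁶ T, B₂ = 2.96×10⁻⁵ T.
Between antiparallel currents both contributions point the same way, so they add. B = B₁ + B₂ = 5.95×10⁻⁶ + 2.96×10⁻⁵ = 3.56×10⁻⁵ T.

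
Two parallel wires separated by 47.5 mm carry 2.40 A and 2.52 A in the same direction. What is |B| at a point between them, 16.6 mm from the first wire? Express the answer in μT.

B ≈ 12.6 μT

Each long wire gives B = μ₀I/(2πd). Distances are d₁ = 0.0166 m and d₂ = 0.0309 m.
B₁ = 2.89×10⁻⁵ T, B₂ = 1.63×10⁻⁵ T.
Between parallel currents the two contributions point in opposite directions, so they subtract. B = |B₁ − B₂| = |2.89×10⁻⁵ − 1.63×10⁻⁵| = 1.26×10⁻⁵ T.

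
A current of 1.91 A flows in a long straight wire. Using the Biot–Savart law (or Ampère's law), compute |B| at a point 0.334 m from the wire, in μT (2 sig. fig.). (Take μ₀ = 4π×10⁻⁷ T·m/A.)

B ≈ 1.1 μT

For an infinitely long straight wire, B = μ₀I/(2πd).
B = (4π×10⁻⁷ × 1.91) / (2π × 0.334) = 1.14×10⁻⁶ T.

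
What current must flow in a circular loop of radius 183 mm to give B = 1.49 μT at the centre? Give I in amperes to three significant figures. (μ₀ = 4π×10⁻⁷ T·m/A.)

At the centre of a circular loop B = μ₀I/(2R), so I = 2RB/μ₀.
With R = 0.183 m, I = 2 × 0.183 × 1.49×10⁻⁶ / (4π×10⁻⁷) = 0.434 A.

I ≈ 0.434 A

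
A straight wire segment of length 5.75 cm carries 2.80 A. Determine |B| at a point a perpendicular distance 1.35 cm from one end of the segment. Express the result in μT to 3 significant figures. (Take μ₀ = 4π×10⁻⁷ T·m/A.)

B ≈ 20.2 μT

For a finite straight segment, B = (μ₀I/4πd)(sinθ₁ + sinθ₂), where θ₁, θ₂ are the angles from the perpendicular to each end.
The perpendicular foot is at one end, so the two end-offsets along the wire are 0 and L = 0.0575 m.
sinθ₁ = 0/√(0²+0.0135²) = 0.0000; sinθ₂ = 0.0575/√(0.0575²+0.0135²) = 0.9735.
B = (4π×10⁻⁷ × 2.80) / (4π × 0.0135) × (0.0000 + 0.9735) = 2.02×10⁻⁵ T.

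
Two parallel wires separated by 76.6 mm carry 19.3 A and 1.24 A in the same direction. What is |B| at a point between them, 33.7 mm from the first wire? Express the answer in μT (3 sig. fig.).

Each long wire gives B = μ₀I/(2πd). Distances are d₁ = 0.0337 m and d₂ = 0.0429 m.
B₁ = 1.15×10⁻⁴ T, B₂ = 5.78×10⁻⁶ T.
Between parallel currents the two contributions point in opposite directions, so they subtract. B = |B₁ − B₂| = |1.15×10⁻⁴ − 5.78×10⁻⁶| = 1.09×10⁻⁴ T.

B ≈ 109 μT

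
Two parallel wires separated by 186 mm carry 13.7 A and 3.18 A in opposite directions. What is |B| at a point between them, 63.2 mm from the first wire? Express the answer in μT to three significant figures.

Each long wire gives B = μ₀I/(2πd). Distances are d₁ = 0.0632 m and d₂ = 0.1228 m.
B₁ = 4.34×10⁻⁵ T, B₂ = 5.18×10⁻⁶ T.
Between antiparallel currents both contributions point the same way, so they add. B = B₁ + B₂ = 4.34×10⁻⁵ + 5.18×10⁻⁶ = 4.85×10⁻⁵ T.

B ≈ 48.5 μT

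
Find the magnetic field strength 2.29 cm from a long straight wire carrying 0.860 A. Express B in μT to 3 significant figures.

B ≈ 7.51 μT

For an infinitely long straight wire, B = μ₀I/(2πd).
B = (4π×10⁻⁷ × 0.860) / (2π × 0.0229) = 7.51×10⁻⁶ T.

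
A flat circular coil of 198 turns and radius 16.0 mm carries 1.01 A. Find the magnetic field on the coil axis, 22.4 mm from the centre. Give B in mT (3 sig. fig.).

B ≈ 1.54 mT

For an N-turn flat coil, B = Nμ₀IR²/[2(R²+z²)^(3/2)] with R = 0.016 m, z = 0.0224 m.
B = 198 × 7.79×10⁻⁶ T = 1.54×10⁻³ T.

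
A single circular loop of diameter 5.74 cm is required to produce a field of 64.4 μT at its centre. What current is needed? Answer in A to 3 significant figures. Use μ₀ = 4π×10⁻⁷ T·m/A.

At the centre of a circular loop B = μ₀I/(2R), so I = 2RB/μ₀.
With R = 0.0287 m, I = 2 × 0.0287 × 6.44×10⁻⁵ / (4π×10⁻⁷) = 2.94 A.

I ≈ 2.94 A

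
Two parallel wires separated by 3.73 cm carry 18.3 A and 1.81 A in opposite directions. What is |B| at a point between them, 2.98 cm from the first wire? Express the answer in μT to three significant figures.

Each long wire gives B = μ₀I/(2πd). Distances are d₁ = 0.0298 m and d₂ = 0.0075 m.
B₁ = 1.23×10⁻⁴ T, B₂ = 4.83×10⁻⁵ T.
Between antiparallel currents both contributions point the same way, so they add. B = B₁ + B₂ = 1.23×10⁻⁴ + 4.83×10⁻⁵ = 1.71×10⁻⁴ T.

B ≈ 171 μT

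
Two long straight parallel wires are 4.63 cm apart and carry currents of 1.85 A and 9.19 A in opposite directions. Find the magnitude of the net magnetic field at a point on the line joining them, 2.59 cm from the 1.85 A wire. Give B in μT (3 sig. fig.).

Each long wire gives B = μ₀I/(2πd). Distances are d₁ = 0.0259 m and d₂ = 0.0204 m.
B₁ = 1.43×10⁻⁵ T, B₂ = 9.01×10⁻⁵ T.
Between antiparallel currents both contributions point the same way, so they add. B = B₁ + B₂ = 1.43×10⁻⁵ + 9.01×10⁻⁵ = 1.04×10⁻⁴ T.

B ≈ 104 μT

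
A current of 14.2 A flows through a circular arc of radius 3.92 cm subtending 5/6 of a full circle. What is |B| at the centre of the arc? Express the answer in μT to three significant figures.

B ≈ 190 μT

The Biot–Savart field of a circular arc at its centre is B = μ₀Iφ/(4πR), with φ = 5.236 rad.
B = (4π×10⁻⁷ × 14.2 × 5.236) / (4π × 0.0392) = 1.90×10⁻⁴ T.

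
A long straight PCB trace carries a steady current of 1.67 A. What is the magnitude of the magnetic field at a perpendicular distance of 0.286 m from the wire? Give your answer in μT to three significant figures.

B ≈ 1.17 μT

For an infinitely long straight wire, B = μ₀I/(2πd).
B = (4π×10⁻⁷ × 1.67) / (2π × 0.286) = 1.17×10⁻⁶ T.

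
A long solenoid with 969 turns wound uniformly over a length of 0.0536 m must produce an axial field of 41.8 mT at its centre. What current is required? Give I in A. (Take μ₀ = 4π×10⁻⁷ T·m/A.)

Inside a long solenoid B = μ₀nI with n = 1.808×10⁴ m⁻¹, so I = B/(μ₀n).
I = 4.18×10⁻² / (4π×10⁻⁷ × 1.808×10⁴) = 1.84 A.

I ≈ 1.84 A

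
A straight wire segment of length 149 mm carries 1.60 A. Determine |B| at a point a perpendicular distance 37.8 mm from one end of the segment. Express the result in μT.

For a finite straight segment, B = (μ₀I/4πd)(sinθ₁ + sinθ₂), where θ₁, θ₂ are the angles from the perpendicular to each end.
The perpendicular foot is at one end, so the two end-offsets along the wire are 0 and L = 0.149 m.
sinθ₁ = 0/√(0²+0.0378²) = 0.0000; sinθ₂ = 0.149/√(0.149²+0.0378²) = 0.9693.
B = (4π×10⁻⁷ × 1.60) / (4π × 0.0378) × (0.0000 + 0.9693) = 4.10×10⁻⁶ T.

B ≈ 4.10 μT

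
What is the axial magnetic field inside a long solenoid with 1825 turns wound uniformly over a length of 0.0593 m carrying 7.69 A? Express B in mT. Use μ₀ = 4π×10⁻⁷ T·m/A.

B ≈ 297 mT

Inside a long solenoid, B = μ₀nI with n = 3.078×10⁴ turns/m.
B = 4π×10⁻⁷ × 3.078×10⁴ × 7.69 = 0.297 T.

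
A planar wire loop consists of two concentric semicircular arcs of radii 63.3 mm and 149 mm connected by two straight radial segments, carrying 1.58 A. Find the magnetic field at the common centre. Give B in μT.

B ≈ 4.51 μT

The radial connectors point toward the centre, so dl × r̂ = 0 and they contribute nothing.
Each semicircle gives μ₀I/(4R): inner arc 7.84×10⁻⁶ T, outer arc 3.33×10⁻⁶ T.
The two arcs carry current in opposite angular senses, so their fields oppose: B = |7.84×10⁻⁶ − 3.33×10⁻⁶| = 4.51×10⁻⁶ T.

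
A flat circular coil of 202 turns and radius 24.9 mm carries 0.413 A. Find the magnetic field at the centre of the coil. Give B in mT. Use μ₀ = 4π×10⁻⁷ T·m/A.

For an N-turn flat coil, B = Nμ₀I/(2R) with R = 0.0249 m.
B = 202 × 1.04×10⁻⁵ T = 2.11×10⁻³ T.

B ≈ 2.11 mT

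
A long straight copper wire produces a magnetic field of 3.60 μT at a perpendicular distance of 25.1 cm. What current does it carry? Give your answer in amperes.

For a long straight wire B = μ₀I/(2πd), so I = 2πdB/μ₀.
I = 2π × 0.251 × 3.60×10⁻⁶ / (4π×10⁻⁷) = 4.52 A.

I ≈ 4.52 A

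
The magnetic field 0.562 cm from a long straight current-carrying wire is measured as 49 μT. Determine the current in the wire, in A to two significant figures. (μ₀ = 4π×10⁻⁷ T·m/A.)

I ≈ 1.4 A

For a long straight wire B = μ₀I/(2πd), so I = 2πdB/μ₀.
I = 2π × 0.00562 × 4.90×10⁻⁵ / (4π×10⁻⁷) = 1.38 A.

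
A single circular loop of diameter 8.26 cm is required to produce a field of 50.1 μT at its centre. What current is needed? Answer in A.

I ≈ 3.29 A

At the centre of a circular loop B = μ₀I/(2R), so I = 2RB/μ₀.
With R = 0.0413 m, I = 2 × 0.0413 × 5.01×10⁻⁵ / (4π×10⁻⁷) = 3.29 A.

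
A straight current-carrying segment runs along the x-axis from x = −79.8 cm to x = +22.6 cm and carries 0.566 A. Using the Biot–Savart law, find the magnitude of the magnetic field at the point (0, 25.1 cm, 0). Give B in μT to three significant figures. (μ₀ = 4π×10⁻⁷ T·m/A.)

B ≈ 0.366 μT

For a finite straight segment, B = (μ₀I/4πd)(sinθ₁ + sinθ₂), where θ₁, θ₂ are the angles from the perpendicular to each end.
The perpendicular distance is d = 0.251 m; the end-offsets along the wire are a = 0.798 m and b = 0.226 m.
sinθ₁ = 0.798/√(0.798²+0.251²) = 0.9539; sinθ₂ = 0.226/√(0.226²+0.251²) = 0.6691.
B = (4π×10⁻⁷ × 0.566) / (4π × 0.251) × (0.9539 + 0.6691) = 3.66×10⁻⁷ T.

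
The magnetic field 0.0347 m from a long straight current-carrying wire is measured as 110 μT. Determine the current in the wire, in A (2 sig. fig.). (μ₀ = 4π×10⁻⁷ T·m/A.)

I ≈ 19 A

For a long straight wire B = μ₀I/(2πd), so I = 2πdB/μ₀.
I = 2π × 0.0347 × 1.10×10⁻⁴ / (4π×10⁻⁷) = 19.1 A.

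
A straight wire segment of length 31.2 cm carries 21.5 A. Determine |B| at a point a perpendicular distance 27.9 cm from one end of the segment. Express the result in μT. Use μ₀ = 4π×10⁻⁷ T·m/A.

For a finite straight segment, B = (μ₀I/4πd)(sinθ₁ + sinθ₂), where θ₁, θ₂ are the angles from the perpendicular to each end.
The perpendicular foot is at one end, so the two end-offsets along the wire are 0 and L = 0.312 m.
sinθ₁ = 0/√(0²+0.279²) = 0.0000; sinθ₂ = 0.312/√(0.312²+0.279²) = 0.7454.
B = (4π×10⁻⁷ × 21.5) / (4π × 0.279) × (0.0000 + 0.7454) = 5.74×10⁻⁶ T.

B ≈ 5.74 μT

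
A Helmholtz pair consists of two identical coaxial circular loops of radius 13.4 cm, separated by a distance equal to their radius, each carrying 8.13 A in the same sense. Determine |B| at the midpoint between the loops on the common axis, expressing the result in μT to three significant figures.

Each loop contributes B = μ₀IR²/[2(R²+z²)^(3/2)] on the axis, with z measured from that loop.
Loop 1 (z = 0.067 m): B₁ = 2.73×10⁻⁵ T. Loop 2 (z = 0.067 m): B₂ = 2.73×10⁻⁵ T.
The fields add: B = B₁ + B₂ = 5.46×10⁻⁵ T.

B ≈ 54.6 μT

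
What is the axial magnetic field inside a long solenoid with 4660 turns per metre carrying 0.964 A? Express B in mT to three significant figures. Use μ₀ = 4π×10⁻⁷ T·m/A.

Inside a long solenoid, B = μ₀nI with n = 4660 turns/m.
B = 4π×10⁻⁷ × 4660 × 0.964 = 5.65×10⁻³ T.

B ≈ 5.65 mT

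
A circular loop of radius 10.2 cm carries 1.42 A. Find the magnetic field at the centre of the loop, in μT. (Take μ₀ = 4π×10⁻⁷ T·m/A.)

At the centre of a circular loop the Biot–Savart law gives B = μ₀I/(2R).
B = (4π×10⁻⁷ × 1.42) / (2 × 0.102) = 8.75×10⁻⁶ T.

B ≈ 8.75 μT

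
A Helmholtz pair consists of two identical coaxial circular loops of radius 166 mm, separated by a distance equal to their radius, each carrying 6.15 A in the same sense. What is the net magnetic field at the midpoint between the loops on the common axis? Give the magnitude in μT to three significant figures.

B ≈ 33.3 μT

Each loop contributes B = μ₀IR²/[2(R²+z²)^(3/2)] on the axis, with z measured from that loop.
Loop 1 (z = 0.083 m): B₁ = 1.67×10⁻⁵ T. Loop 2 (z = 0.083 m): B₂ = 1.67×10⁻⁵ T.
The fields add: B = B₁ + B₂ = 3.33×10⁻⁵ T.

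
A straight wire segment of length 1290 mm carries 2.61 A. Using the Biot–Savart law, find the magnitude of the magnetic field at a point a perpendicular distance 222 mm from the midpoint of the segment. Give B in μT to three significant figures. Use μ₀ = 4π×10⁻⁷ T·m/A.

B ≈ 2.22 μT

For a finite straight segment, B = (μ₀I/4πd)(sinθ₁ + sinθ₂), where θ₁, θ₂ are the angles from the perpendicular to each end.
The perpendicular from the point meets the wire at its midpoint, so each end is L/2 = 0.645 m away along the wire.
sinθ₁ = 0.645/√(0.645²+0.222²) = 0.9456; sinθ₂ = 0.645/√(0.645²+0.222²) = 0.9456.
B = (4π×10⁻⁷ × 2.61) / (4π × 0.222) × (0.9456 + 0.9456) = 2.22×10⁻⁶ T.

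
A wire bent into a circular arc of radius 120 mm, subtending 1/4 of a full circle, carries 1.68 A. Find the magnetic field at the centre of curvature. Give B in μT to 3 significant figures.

The Biot–Savart field of a circular arc at its centre is B = μ₀Iφ/(4πR), with φ = 1.571 rad.
B = (4π×10⁻⁷ × 1.68 × 1.571) / (4π × 0.12) = 2.20×10⁻⁶ T.

B ≈ 2.20 μT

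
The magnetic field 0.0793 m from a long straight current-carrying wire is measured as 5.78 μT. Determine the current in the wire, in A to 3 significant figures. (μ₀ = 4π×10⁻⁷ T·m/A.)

For a long straight wire B = μ₀I/(2πd), so I = 2πdB/μ₀.
I = 2π × 0.0793 × 5.78×10⁻⁶ / (4π×10⁻⁷) = 2.29 A.

I ≈ 2.29 A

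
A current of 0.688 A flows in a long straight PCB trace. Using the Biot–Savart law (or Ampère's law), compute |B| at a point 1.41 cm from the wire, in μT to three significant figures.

B ≈ 9.76 μT

For an infinitely long straight wire, B = μ₀I/(2πd).
B = (4π×10⁻⁷ × 0.688) / (2π × 0.0141) = 9.76×10⁻⁶ T.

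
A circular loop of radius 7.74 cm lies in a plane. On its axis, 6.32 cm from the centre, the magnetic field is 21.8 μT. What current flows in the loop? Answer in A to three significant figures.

I ≈ 5.78 A

On the axis of a loop, B = μ₀IR²/[2(R²+z²)^(3/2)], so I = 2B(R²+z²)^(3/2)/(μ₀R²).
R² + z² = 0.005991 + 0.003994 = 0.009985 m²; raised to 3/2 gives 9.98×10⁻⁴ m³.
I = 2 × 2.18×10⁻⁵ × 9.98×10⁻⁴ / (1.26×10⁻⁶ × 0.005991) = 5.78 A.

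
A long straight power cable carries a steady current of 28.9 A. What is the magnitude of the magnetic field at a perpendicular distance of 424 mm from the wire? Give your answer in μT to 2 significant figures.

B ≈ 14 μT

For an infinitely long straight wire, B = μ₀I/(2πd).
B = (4π×10⁻⁷ × 28.9) / (2π × 0.424) = 1.36×10⁻⁵ T.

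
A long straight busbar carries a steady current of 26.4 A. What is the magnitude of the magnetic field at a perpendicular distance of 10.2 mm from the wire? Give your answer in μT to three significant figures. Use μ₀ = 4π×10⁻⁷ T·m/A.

For an infinitely long straight wire, B = μ₀I/(2πd).
B = (4π×10⁻⁷ × 26.4) / (2π × 0.0102) = 5.18×10⁻⁴ T.

B ≈ 518 μT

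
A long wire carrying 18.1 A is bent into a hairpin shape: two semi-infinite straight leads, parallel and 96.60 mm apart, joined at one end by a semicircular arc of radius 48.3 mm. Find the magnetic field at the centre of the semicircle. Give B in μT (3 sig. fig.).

B ≈ 193 μT

The semicircular arc contributes B_arc = μ₀I·π/(4πR) = μ₀I/(4R) = 1.18×10⁻⁴ T.
Each semi-infinite lead is at perpendicular distance R = 0.0483 m from the centre, with the perpendicular foot at its near end, so it contributes μ₀I/(4πR); both point the same way, together 7.49×10⁻⁵ T.
Arc and leads all point the same direction: B = 1.18×10⁻⁴ + 7.49×10⁻⁵ = 1.93×10⁻⁴ T.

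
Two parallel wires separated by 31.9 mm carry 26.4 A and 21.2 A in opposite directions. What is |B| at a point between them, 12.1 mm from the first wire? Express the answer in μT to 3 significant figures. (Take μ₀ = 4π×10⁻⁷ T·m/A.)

Each long wire gives B = μ₀I/(2πd). Distances are d₁ = 0.0121 m and d₂ = 0.0198 m.
B₁ = 4.36×10⁻⁴ T, B₂ = 2.14×10⁻⁴ T.
Between antiparallel currents both contributions point the same way, so they add. B = B₁ + B₂ = 4.36×10⁻⁴ + 2.14×10⁻⁴ = 6.51×10⁻⁴ T.

B ≈ 651 μT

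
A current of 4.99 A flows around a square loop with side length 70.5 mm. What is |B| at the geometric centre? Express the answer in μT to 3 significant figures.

Each side is a finite straight segment at perpendicular distance d = a/(2 tan(π/4)) = 0.03525 m from the centre, with end-angles ±π/4.
One side contributes B₁ = (μ₀I/4πd)·2 sin(π/4) = 2.00×10⁻⁵ T.
All 4 sides add in the same direction: B = 4 × 2.00×10⁻⁵ = 8.01×10⁻⁵ T.

B ≈ 80.1 μT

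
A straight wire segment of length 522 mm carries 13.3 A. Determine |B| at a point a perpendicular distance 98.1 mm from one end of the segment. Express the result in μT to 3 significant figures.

B ≈ 13.3 μT

For a finite straight segment, B = (μ₀I/4πd)(sinθ₁ + sinθ₂), where θ₁, θ₂ are the angles from the perpendicular to each end.
The perpendicular foot is at one end, so the two end-offsets along the wire are 0 and L = 0.522 m.
sinθ₁ = 0/√(0²+0.0981²) = 0.0000; sinθ₂ = 0.522/√(0.522²+0.0981²) = 0.9828.
B = (4π×10⁻⁷ × 13.3) / (4π × 0.0981) × (0.0000 + 0.9828) = 1.33×10⁻⁵ T.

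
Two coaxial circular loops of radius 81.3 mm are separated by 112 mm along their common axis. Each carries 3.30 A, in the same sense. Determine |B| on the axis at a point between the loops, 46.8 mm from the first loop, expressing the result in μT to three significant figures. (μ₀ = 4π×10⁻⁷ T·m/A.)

B ≈ 28.7 μT

Each loop contributes B = μ₀IR²/[2(R²+z²)^(3/2)] on the axis, with z measured from that loop.
Loop 1 (z = 0.0468 m): B₁ = 1.66×10⁻⁵ T. Loop 2 (z = 0.0652 m): B₂ = 1.21×10⁻⁵ T.
The fields add: B = B₁ + B₂ = 2.87×10⁻⁵ T.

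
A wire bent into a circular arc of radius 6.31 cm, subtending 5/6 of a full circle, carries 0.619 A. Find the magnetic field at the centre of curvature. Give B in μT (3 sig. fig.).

The Biot–Savart field of a circular arc at its centre is B = μ₀Iφ/(4πR), with φ = 5.236 rad.
B = (4π×10⁻⁷ × 0.619 × 5.236) / (4π × 0.0631) = 5.14×10⁻⁶ T.

B ≈ 5.14 μT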